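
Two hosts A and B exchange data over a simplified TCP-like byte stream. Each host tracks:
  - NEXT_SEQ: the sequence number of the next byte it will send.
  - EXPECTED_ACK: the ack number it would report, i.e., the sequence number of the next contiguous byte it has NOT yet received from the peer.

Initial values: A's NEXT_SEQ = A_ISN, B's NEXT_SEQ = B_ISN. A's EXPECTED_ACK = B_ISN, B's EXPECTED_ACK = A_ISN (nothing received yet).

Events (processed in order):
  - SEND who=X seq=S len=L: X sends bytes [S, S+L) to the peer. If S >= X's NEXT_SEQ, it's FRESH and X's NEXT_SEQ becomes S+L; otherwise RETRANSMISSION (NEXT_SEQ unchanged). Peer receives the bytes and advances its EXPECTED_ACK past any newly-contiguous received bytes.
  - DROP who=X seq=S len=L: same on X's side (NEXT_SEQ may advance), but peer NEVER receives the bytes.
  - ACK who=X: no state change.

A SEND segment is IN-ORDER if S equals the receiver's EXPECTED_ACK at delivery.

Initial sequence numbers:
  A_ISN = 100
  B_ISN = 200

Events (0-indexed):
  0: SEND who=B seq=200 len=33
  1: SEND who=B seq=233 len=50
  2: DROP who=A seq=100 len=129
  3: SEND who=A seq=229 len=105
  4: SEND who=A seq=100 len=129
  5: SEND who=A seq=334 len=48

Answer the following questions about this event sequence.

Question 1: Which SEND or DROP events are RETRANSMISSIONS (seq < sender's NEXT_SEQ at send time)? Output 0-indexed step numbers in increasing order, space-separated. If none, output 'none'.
Answer: 4

Derivation:
Step 0: SEND seq=200 -> fresh
Step 1: SEND seq=233 -> fresh
Step 2: DROP seq=100 -> fresh
Step 3: SEND seq=229 -> fresh
Step 4: SEND seq=100 -> retransmit
Step 5: SEND seq=334 -> fresh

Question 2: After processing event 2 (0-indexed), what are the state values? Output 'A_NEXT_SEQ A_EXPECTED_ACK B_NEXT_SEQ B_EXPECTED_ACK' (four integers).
After event 0: A_seq=100 A_ack=233 B_seq=233 B_ack=100
After event 1: A_seq=100 A_ack=283 B_seq=283 B_ack=100
After event 2: A_seq=229 A_ack=283 B_seq=283 B_ack=100

229 283 283 100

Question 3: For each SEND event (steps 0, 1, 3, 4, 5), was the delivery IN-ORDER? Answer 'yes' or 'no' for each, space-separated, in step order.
Answer: yes yes no yes yes

Derivation:
Step 0: SEND seq=200 -> in-order
Step 1: SEND seq=233 -> in-order
Step 3: SEND seq=229 -> out-of-order
Step 4: SEND seq=100 -> in-order
Step 5: SEND seq=334 -> in-order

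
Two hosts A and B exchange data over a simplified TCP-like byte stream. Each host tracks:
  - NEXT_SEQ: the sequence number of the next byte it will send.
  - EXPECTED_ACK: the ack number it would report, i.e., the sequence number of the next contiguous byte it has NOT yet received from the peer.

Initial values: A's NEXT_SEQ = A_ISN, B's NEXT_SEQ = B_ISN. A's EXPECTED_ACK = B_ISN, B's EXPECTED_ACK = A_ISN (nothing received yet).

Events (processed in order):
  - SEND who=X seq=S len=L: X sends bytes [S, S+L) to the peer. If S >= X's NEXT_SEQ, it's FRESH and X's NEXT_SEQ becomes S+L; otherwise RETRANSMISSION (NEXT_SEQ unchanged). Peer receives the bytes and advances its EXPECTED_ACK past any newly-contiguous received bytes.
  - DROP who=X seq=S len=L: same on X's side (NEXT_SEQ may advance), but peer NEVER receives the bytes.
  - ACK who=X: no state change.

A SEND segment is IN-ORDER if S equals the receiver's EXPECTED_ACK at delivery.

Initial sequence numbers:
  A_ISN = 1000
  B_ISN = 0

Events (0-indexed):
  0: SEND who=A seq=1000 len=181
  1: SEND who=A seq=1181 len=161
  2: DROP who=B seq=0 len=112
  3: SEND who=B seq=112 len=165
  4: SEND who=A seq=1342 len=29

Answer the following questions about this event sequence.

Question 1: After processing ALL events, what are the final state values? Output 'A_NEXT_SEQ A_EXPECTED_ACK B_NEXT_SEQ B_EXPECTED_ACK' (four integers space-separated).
After event 0: A_seq=1181 A_ack=0 B_seq=0 B_ack=1181
After event 1: A_seq=1342 A_ack=0 B_seq=0 B_ack=1342
After event 2: A_seq=1342 A_ack=0 B_seq=112 B_ack=1342
After event 3: A_seq=1342 A_ack=0 B_seq=277 B_ack=1342
After event 4: A_seq=1371 A_ack=0 B_seq=277 B_ack=1371

Answer: 1371 0 277 1371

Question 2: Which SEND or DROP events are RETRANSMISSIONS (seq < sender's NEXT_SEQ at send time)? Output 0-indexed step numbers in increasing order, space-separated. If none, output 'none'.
Step 0: SEND seq=1000 -> fresh
Step 1: SEND seq=1181 -> fresh
Step 2: DROP seq=0 -> fresh
Step 3: SEND seq=112 -> fresh
Step 4: SEND seq=1342 -> fresh

Answer: none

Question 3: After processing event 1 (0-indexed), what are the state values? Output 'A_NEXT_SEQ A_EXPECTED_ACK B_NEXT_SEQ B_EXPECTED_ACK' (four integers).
After event 0: A_seq=1181 A_ack=0 B_seq=0 B_ack=1181
After event 1: A_seq=1342 A_ack=0 B_seq=0 B_ack=1342

1342 0 0 1342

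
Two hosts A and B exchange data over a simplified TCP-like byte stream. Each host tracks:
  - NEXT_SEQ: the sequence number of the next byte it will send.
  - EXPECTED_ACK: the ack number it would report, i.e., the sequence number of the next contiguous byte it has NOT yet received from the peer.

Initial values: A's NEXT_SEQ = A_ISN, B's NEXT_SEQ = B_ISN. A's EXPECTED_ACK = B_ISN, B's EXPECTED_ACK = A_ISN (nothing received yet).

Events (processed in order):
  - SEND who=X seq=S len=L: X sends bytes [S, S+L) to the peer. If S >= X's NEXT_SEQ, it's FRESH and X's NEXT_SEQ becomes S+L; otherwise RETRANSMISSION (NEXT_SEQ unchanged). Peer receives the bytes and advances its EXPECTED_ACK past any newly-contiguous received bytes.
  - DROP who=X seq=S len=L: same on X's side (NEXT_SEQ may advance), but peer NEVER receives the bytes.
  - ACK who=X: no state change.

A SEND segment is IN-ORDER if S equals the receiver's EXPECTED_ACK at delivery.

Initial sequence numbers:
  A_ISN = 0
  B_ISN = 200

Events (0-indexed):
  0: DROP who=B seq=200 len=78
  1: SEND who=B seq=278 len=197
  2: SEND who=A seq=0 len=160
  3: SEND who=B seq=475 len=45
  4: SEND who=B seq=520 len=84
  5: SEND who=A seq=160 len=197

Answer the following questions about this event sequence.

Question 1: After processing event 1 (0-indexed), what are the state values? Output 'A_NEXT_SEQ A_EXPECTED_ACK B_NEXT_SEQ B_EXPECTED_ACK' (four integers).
After event 0: A_seq=0 A_ack=200 B_seq=278 B_ack=0
After event 1: A_seq=0 A_ack=200 B_seq=475 B_ack=0

0 200 475 0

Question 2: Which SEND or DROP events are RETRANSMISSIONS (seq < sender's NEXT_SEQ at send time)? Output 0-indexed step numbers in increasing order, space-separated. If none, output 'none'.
Step 0: DROP seq=200 -> fresh
Step 1: SEND seq=278 -> fresh
Step 2: SEND seq=0 -> fresh
Step 3: SEND seq=475 -> fresh
Step 4: SEND seq=520 -> fresh
Step 5: SEND seq=160 -> fresh

Answer: none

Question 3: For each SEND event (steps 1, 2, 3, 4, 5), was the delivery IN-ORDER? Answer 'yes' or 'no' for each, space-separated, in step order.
Step 1: SEND seq=278 -> out-of-order
Step 2: SEND seq=0 -> in-order
Step 3: SEND seq=475 -> out-of-order
Step 4: SEND seq=520 -> out-of-order
Step 5: SEND seq=160 -> in-order

Answer: no yes no no yes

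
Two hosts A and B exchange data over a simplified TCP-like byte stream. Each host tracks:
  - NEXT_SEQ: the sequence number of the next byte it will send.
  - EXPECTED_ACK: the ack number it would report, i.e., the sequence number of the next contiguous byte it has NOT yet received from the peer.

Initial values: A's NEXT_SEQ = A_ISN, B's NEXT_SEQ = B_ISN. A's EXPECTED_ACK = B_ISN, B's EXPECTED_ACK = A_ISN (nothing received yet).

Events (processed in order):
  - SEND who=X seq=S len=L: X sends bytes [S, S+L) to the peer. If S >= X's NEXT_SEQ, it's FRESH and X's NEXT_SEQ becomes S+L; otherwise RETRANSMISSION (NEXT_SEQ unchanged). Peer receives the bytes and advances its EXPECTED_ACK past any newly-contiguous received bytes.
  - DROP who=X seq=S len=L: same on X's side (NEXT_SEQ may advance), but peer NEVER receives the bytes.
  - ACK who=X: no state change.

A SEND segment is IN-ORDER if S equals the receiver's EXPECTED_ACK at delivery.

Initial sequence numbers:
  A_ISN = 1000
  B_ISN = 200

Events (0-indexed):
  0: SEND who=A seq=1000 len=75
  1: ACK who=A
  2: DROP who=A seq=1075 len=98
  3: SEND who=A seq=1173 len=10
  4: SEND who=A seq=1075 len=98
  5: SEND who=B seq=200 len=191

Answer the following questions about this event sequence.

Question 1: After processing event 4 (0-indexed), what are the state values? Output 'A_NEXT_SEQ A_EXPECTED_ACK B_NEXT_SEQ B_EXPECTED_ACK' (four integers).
After event 0: A_seq=1075 A_ack=200 B_seq=200 B_ack=1075
After event 1: A_seq=1075 A_ack=200 B_seq=200 B_ack=1075
After event 2: A_seq=1173 A_ack=200 B_seq=200 B_ack=1075
After event 3: A_seq=1183 A_ack=200 B_seq=200 B_ack=1075
After event 4: A_seq=1183 A_ack=200 B_seq=200 B_ack=1183

1183 200 200 1183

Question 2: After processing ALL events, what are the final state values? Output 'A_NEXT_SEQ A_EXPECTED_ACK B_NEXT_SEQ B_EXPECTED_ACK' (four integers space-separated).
After event 0: A_seq=1075 A_ack=200 B_seq=200 B_ack=1075
After event 1: A_seq=1075 A_ack=200 B_seq=200 B_ack=1075
After event 2: A_seq=1173 A_ack=200 B_seq=200 B_ack=1075
After event 3: A_seq=1183 A_ack=200 B_seq=200 B_ack=1075
After event 4: A_seq=1183 A_ack=200 B_seq=200 B_ack=1183
After event 5: A_seq=1183 A_ack=391 B_seq=391 B_ack=1183

Answer: 1183 391 391 1183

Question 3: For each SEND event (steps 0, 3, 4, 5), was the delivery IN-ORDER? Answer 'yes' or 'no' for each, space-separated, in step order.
Step 0: SEND seq=1000 -> in-order
Step 3: SEND seq=1173 -> out-of-order
Step 4: SEND seq=1075 -> in-order
Step 5: SEND seq=200 -> in-order

Answer: yes no yes yes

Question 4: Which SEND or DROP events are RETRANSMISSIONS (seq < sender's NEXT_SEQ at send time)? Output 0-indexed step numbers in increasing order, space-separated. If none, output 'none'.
Answer: 4

Derivation:
Step 0: SEND seq=1000 -> fresh
Step 2: DROP seq=1075 -> fresh
Step 3: SEND seq=1173 -> fresh
Step 4: SEND seq=1075 -> retransmit
Step 5: SEND seq=200 -> fresh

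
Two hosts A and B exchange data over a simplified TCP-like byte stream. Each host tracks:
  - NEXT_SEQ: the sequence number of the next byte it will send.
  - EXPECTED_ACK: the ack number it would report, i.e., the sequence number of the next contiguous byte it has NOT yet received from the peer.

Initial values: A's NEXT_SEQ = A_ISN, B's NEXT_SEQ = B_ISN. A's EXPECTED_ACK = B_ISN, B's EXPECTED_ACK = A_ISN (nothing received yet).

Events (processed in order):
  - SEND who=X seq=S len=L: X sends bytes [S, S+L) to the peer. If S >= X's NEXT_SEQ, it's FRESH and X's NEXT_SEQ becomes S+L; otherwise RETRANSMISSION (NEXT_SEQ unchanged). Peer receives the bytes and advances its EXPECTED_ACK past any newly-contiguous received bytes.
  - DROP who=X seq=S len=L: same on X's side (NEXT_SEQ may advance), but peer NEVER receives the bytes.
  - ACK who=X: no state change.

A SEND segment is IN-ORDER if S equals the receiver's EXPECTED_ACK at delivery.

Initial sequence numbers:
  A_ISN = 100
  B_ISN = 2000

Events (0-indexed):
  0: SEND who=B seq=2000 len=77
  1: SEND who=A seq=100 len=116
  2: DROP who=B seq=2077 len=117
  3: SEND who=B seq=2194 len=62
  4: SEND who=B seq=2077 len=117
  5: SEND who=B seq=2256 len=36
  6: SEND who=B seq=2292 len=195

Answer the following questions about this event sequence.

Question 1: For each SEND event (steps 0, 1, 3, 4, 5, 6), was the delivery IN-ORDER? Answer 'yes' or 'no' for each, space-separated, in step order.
Answer: yes yes no yes yes yes

Derivation:
Step 0: SEND seq=2000 -> in-order
Step 1: SEND seq=100 -> in-order
Step 3: SEND seq=2194 -> out-of-order
Step 4: SEND seq=2077 -> in-order
Step 5: SEND seq=2256 -> in-order
Step 6: SEND seq=2292 -> in-order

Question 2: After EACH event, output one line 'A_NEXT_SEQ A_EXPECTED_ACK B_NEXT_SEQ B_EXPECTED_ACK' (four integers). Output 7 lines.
100 2077 2077 100
216 2077 2077 216
216 2077 2194 216
216 2077 2256 216
216 2256 2256 216
216 2292 2292 216
216 2487 2487 216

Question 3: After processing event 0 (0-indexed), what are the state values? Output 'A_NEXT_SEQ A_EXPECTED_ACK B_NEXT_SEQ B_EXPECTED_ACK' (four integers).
After event 0: A_seq=100 A_ack=2077 B_seq=2077 B_ack=100

100 2077 2077 100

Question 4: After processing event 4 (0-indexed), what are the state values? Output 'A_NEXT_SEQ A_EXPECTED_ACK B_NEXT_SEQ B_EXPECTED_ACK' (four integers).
After event 0: A_seq=100 A_ack=2077 B_seq=2077 B_ack=100
After event 1: A_seq=216 A_ack=2077 B_seq=2077 B_ack=216
After event 2: A_seq=216 A_ack=2077 B_seq=2194 B_ack=216
After event 3: A_seq=216 A_ack=2077 B_seq=2256 B_ack=216
After event 4: A_seq=216 A_ack=2256 B_seq=2256 B_ack=216

216 2256 2256 216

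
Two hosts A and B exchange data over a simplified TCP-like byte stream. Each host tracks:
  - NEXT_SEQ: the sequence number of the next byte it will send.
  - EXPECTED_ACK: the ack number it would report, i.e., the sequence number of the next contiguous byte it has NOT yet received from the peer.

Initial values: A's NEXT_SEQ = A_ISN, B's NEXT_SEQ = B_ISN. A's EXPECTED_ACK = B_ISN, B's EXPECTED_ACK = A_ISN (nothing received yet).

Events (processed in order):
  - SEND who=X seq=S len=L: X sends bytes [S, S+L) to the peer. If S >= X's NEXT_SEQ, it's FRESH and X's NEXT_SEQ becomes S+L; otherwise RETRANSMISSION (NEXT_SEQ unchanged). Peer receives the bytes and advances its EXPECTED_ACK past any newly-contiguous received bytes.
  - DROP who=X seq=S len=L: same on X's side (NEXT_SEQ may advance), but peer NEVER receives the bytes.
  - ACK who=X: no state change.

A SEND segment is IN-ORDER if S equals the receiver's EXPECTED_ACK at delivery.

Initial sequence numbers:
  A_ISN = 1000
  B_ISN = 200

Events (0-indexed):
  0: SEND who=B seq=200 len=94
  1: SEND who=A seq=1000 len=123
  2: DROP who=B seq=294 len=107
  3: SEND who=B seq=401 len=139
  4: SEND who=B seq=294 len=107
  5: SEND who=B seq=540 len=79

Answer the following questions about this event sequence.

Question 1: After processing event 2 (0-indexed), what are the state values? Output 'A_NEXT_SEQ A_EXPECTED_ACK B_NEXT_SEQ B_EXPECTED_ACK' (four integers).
After event 0: A_seq=1000 A_ack=294 B_seq=294 B_ack=1000
After event 1: A_seq=1123 A_ack=294 B_seq=294 B_ack=1123
After event 2: A_seq=1123 A_ack=294 B_seq=401 B_ack=1123

1123 294 401 1123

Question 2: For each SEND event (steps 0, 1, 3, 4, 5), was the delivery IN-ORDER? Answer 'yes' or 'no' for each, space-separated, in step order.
Answer: yes yes no yes yes

Derivation:
Step 0: SEND seq=200 -> in-order
Step 1: SEND seq=1000 -> in-order
Step 3: SEND seq=401 -> out-of-order
Step 4: SEND seq=294 -> in-order
Step 5: SEND seq=540 -> in-order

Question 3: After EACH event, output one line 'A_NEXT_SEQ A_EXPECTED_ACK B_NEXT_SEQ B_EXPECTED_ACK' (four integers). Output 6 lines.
1000 294 294 1000
1123 294 294 1123
1123 294 401 1123
1123 294 540 1123
1123 540 540 1123
1123 619 619 1123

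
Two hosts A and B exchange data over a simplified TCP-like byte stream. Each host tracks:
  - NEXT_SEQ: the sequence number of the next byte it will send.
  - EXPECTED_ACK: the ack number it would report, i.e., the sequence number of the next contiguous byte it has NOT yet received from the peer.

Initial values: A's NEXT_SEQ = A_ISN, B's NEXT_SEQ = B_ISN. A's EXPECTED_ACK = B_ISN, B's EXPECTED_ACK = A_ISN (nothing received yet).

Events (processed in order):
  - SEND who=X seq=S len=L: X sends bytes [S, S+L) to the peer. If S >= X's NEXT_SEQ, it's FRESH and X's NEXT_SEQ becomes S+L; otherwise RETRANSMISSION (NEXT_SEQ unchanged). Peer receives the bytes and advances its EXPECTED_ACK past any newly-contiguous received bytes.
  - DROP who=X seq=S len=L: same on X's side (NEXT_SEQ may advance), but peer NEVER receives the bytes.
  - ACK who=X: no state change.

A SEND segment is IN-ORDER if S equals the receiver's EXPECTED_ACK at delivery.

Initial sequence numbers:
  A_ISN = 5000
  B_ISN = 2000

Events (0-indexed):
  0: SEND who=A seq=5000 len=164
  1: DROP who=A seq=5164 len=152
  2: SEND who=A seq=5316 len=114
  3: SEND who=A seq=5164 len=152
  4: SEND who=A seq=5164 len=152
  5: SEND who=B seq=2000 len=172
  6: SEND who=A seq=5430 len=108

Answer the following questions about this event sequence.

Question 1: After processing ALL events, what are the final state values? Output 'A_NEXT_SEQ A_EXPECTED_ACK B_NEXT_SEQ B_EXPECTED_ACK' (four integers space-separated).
Answer: 5538 2172 2172 5538

Derivation:
After event 0: A_seq=5164 A_ack=2000 B_seq=2000 B_ack=5164
After event 1: A_seq=5316 A_ack=2000 B_seq=2000 B_ack=5164
After event 2: A_seq=5430 A_ack=2000 B_seq=2000 B_ack=5164
After event 3: A_seq=5430 A_ack=2000 B_seq=2000 B_ack=5430
After event 4: A_seq=5430 A_ack=2000 B_seq=2000 B_ack=5430
After event 5: A_seq=5430 A_ack=2172 B_seq=2172 B_ack=5430
After event 6: A_seq=5538 A_ack=2172 B_seq=2172 B_ack=5538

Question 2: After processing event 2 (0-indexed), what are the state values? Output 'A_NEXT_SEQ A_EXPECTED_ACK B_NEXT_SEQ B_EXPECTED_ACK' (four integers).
After event 0: A_seq=5164 A_ack=2000 B_seq=2000 B_ack=5164
After event 1: A_seq=5316 A_ack=2000 B_seq=2000 B_ack=5164
After event 2: A_seq=5430 A_ack=2000 B_seq=2000 B_ack=5164

5430 2000 2000 5164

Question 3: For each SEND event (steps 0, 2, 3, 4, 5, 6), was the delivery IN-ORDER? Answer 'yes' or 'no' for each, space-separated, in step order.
Step 0: SEND seq=5000 -> in-order
Step 2: SEND seq=5316 -> out-of-order
Step 3: SEND seq=5164 -> in-order
Step 4: SEND seq=5164 -> out-of-order
Step 5: SEND seq=2000 -> in-order
Step 6: SEND seq=5430 -> in-order

Answer: yes no yes no yes yes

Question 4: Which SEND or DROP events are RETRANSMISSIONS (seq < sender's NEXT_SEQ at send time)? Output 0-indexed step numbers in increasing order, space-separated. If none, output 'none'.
Step 0: SEND seq=5000 -> fresh
Step 1: DROP seq=5164 -> fresh
Step 2: SEND seq=5316 -> fresh
Step 3: SEND seq=5164 -> retransmit
Step 4: SEND seq=5164 -> retransmit
Step 5: SEND seq=2000 -> fresh
Step 6: SEND seq=5430 -> fresh

Answer: 3 4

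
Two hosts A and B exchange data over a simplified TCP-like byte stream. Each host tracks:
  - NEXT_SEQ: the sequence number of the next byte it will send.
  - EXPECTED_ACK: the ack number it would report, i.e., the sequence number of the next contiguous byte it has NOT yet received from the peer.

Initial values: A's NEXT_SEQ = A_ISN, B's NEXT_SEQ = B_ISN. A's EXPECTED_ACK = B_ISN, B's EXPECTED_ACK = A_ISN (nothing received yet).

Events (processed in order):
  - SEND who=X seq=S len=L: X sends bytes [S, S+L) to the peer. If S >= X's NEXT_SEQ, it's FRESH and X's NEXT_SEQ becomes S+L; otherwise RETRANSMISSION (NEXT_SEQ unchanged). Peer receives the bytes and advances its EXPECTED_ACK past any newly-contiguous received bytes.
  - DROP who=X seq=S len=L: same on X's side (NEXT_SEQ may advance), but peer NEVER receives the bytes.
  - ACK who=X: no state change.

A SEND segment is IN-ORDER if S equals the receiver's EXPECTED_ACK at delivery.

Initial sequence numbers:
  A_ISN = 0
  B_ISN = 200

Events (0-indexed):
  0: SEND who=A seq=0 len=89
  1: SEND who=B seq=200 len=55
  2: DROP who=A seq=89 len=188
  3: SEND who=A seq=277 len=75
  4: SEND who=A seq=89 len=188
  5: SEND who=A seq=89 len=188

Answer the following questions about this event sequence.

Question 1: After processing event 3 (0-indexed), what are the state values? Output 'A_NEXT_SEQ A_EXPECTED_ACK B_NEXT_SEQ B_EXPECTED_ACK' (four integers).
After event 0: A_seq=89 A_ack=200 B_seq=200 B_ack=89
After event 1: A_seq=89 A_ack=255 B_seq=255 B_ack=89
After event 2: A_seq=277 A_ack=255 B_seq=255 B_ack=89
After event 3: A_seq=352 A_ack=255 B_seq=255 B_ack=89

352 255 255 89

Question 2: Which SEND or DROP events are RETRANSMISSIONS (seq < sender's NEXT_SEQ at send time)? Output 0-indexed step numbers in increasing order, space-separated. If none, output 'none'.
Step 0: SEND seq=0 -> fresh
Step 1: SEND seq=200 -> fresh
Step 2: DROP seq=89 -> fresh
Step 3: SEND seq=277 -> fresh
Step 4: SEND seq=89 -> retransmit
Step 5: SEND seq=89 -> retransmit

Answer: 4 5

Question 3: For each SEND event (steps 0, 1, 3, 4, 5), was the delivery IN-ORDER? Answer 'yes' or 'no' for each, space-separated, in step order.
Step 0: SEND seq=0 -> in-order
Step 1: SEND seq=200 -> in-order
Step 3: SEND seq=277 -> out-of-order
Step 4: SEND seq=89 -> in-order
Step 5: SEND seq=89 -> out-of-order

Answer: yes yes no yes no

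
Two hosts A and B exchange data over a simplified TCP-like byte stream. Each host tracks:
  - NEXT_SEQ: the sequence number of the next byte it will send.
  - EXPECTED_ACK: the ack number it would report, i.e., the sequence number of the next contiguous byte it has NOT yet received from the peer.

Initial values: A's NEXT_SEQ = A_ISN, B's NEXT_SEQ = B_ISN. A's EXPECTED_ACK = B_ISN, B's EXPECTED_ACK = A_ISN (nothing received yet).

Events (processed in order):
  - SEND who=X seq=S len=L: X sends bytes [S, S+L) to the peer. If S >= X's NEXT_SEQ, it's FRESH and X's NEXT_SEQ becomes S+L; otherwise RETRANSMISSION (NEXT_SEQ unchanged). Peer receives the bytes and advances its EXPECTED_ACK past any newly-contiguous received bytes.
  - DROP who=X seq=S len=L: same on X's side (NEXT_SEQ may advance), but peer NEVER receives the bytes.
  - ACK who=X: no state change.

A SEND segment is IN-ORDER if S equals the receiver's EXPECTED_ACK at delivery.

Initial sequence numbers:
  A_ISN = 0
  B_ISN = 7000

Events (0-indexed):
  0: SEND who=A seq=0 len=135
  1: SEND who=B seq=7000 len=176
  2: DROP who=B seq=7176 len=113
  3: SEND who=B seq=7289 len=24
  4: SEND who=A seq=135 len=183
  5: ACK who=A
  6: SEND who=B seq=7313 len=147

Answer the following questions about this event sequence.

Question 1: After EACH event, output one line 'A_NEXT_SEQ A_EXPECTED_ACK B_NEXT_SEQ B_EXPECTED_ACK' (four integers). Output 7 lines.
135 7000 7000 135
135 7176 7176 135
135 7176 7289 135
135 7176 7313 135
318 7176 7313 318
318 7176 7313 318
318 7176 7460 318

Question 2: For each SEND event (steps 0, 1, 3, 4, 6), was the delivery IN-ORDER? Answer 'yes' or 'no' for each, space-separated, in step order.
Answer: yes yes no yes no

Derivation:
Step 0: SEND seq=0 -> in-order
Step 1: SEND seq=7000 -> in-order
Step 3: SEND seq=7289 -> out-of-order
Step 4: SEND seq=135 -> in-order
Step 6: SEND seq=7313 -> out-of-order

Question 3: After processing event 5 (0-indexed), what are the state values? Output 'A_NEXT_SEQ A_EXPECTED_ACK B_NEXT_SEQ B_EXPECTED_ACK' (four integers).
After event 0: A_seq=135 A_ack=7000 B_seq=7000 B_ack=135
After event 1: A_seq=135 A_ack=7176 B_seq=7176 B_ack=135
After event 2: A_seq=135 A_ack=7176 B_seq=7289 B_ack=135
After event 3: A_seq=135 A_ack=7176 B_seq=7313 B_ack=135
After event 4: A_seq=318 A_ack=7176 B_seq=7313 B_ack=318
After event 5: A_seq=318 A_ack=7176 B_seq=7313 B_ack=318

318 7176 7313 318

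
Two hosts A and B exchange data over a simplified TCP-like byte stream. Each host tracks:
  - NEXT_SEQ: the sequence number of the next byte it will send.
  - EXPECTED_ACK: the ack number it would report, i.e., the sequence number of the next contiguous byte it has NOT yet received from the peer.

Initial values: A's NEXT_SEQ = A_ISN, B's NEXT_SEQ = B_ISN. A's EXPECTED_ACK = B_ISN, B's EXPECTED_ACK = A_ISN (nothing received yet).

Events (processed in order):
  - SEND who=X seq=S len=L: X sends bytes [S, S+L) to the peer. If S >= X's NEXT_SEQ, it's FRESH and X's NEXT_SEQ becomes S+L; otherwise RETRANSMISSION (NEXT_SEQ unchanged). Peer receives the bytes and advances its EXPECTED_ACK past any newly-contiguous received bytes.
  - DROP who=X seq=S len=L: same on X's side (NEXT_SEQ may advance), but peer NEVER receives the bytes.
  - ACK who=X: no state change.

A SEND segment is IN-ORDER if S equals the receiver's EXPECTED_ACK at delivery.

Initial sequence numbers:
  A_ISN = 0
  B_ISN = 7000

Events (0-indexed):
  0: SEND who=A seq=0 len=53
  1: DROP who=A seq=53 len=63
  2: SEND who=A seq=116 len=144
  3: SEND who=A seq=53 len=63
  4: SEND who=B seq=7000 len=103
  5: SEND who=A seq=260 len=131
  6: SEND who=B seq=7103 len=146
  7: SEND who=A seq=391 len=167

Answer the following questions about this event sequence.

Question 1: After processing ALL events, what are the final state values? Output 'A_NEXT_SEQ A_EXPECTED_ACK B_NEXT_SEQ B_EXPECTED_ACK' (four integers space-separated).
After event 0: A_seq=53 A_ack=7000 B_seq=7000 B_ack=53
After event 1: A_seq=116 A_ack=7000 B_seq=7000 B_ack=53
After event 2: A_seq=260 A_ack=7000 B_seq=7000 B_ack=53
After event 3: A_seq=260 A_ack=7000 B_seq=7000 B_ack=260
After event 4: A_seq=260 A_ack=7103 B_seq=7103 B_ack=260
After event 5: A_seq=391 A_ack=7103 B_seq=7103 B_ack=391
After event 6: A_seq=391 A_ack=7249 B_seq=7249 B_ack=391
After event 7: A_seq=558 A_ack=7249 B_seq=7249 B_ack=558

Answer: 558 7249 7249 558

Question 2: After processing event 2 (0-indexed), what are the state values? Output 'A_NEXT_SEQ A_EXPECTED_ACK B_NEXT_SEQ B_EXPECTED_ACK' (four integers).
After event 0: A_seq=53 A_ack=7000 B_seq=7000 B_ack=53
After event 1: A_seq=116 A_ack=7000 B_seq=7000 B_ack=53
After event 2: A_seq=260 A_ack=7000 B_seq=7000 B_ack=53

260 7000 7000 53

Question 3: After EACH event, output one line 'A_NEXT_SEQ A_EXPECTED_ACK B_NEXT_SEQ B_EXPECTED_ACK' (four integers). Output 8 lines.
53 7000 7000 53
116 7000 7000 53
260 7000 7000 53
260 7000 7000 260
260 7103 7103 260
391 7103 7103 391
391 7249 7249 391
558 7249 7249 558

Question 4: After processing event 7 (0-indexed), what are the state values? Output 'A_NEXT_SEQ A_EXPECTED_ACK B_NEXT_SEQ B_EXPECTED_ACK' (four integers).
After event 0: A_seq=53 A_ack=7000 B_seq=7000 B_ack=53
After event 1: A_seq=116 A_ack=7000 B_seq=7000 B_ack=53
After event 2: A_seq=260 A_ack=7000 B_seq=7000 B_ack=53
After event 3: A_seq=260 A_ack=7000 B_seq=7000 B_ack=260
After event 4: A_seq=260 A_ack=7103 B_seq=7103 B_ack=260
After event 5: A_seq=391 A_ack=7103 B_seq=7103 B_ack=391
After event 6: A_seq=391 A_ack=7249 B_seq=7249 B_ack=391
After event 7: A_seq=558 A_ack=7249 B_seq=7249 B_ack=558

558 7249 7249 558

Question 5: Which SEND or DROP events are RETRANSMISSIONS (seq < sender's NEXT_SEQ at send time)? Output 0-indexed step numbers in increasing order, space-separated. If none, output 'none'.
Answer: 3

Derivation:
Step 0: SEND seq=0 -> fresh
Step 1: DROP seq=53 -> fresh
Step 2: SEND seq=116 -> fresh
Step 3: SEND seq=53 -> retransmit
Step 4: SEND seq=7000 -> fresh
Step 5: SEND seq=260 -> fresh
Step 6: SEND seq=7103 -> fresh
Step 7: SEND seq=391 -> fresh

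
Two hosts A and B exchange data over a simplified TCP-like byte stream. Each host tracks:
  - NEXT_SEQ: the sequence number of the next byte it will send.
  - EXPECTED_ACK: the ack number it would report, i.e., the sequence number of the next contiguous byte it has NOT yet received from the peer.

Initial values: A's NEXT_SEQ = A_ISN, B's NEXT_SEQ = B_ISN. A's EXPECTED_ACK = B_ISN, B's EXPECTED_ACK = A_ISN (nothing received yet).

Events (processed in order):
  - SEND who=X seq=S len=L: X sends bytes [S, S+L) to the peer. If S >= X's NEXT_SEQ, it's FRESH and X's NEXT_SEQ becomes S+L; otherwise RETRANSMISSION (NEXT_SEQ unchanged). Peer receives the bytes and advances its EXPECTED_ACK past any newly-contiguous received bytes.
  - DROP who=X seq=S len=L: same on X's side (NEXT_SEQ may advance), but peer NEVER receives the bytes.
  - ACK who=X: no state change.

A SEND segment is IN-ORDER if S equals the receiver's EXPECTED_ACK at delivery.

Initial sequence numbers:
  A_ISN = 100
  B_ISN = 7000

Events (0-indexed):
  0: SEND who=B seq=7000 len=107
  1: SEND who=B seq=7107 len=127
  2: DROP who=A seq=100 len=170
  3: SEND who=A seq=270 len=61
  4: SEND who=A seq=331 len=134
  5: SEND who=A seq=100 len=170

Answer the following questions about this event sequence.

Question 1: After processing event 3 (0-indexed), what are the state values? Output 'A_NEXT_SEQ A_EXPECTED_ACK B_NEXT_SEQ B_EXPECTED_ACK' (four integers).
After event 0: A_seq=100 A_ack=7107 B_seq=7107 B_ack=100
After event 1: A_seq=100 A_ack=7234 B_seq=7234 B_ack=100
After event 2: A_seq=270 A_ack=7234 B_seq=7234 B_ack=100
After event 3: A_seq=331 A_ack=7234 B_seq=7234 B_ack=100

331 7234 7234 100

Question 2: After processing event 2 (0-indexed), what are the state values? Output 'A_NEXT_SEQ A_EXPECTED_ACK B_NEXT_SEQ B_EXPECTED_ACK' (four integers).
After event 0: A_seq=100 A_ack=7107 B_seq=7107 B_ack=100
After event 1: A_seq=100 A_ack=7234 B_seq=7234 B_ack=100
After event 2: A_seq=270 A_ack=7234 B_seq=7234 B_ack=100

270 7234 7234 100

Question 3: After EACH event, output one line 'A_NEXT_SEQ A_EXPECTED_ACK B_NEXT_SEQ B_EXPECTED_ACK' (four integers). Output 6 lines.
100 7107 7107 100
100 7234 7234 100
270 7234 7234 100
331 7234 7234 100
465 7234 7234 100
465 7234 7234 465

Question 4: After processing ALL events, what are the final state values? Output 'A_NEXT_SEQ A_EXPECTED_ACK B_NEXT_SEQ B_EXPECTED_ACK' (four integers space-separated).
After event 0: A_seq=100 A_ack=7107 B_seq=7107 B_ack=100
After event 1: A_seq=100 A_ack=7234 B_seq=7234 B_ack=100
After event 2: A_seq=270 A_ack=7234 B_seq=7234 B_ack=100
After event 3: A_seq=331 A_ack=7234 B_seq=7234 B_ack=100
After event 4: A_seq=465 A_ack=7234 B_seq=7234 B_ack=100
After event 5: A_seq=465 A_ack=7234 B_seq=7234 B_ack=465

Answer: 465 7234 7234 465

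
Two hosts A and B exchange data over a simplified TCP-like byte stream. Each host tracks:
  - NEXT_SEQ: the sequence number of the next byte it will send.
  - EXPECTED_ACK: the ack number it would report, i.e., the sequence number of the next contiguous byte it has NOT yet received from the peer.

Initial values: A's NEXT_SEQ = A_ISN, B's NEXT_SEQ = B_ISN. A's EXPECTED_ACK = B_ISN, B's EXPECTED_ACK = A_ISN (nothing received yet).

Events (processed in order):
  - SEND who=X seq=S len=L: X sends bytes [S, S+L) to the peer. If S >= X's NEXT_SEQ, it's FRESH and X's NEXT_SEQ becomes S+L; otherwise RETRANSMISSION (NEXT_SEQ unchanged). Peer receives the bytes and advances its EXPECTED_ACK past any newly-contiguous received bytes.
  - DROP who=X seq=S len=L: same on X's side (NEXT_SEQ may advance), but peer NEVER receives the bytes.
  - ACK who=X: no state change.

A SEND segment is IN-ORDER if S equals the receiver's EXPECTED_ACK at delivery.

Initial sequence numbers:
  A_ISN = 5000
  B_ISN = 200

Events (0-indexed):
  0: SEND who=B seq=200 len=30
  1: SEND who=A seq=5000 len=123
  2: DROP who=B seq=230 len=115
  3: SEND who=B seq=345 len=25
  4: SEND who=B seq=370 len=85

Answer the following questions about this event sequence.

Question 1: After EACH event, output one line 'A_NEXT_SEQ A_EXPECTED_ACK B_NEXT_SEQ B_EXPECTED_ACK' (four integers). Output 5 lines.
5000 230 230 5000
5123 230 230 5123
5123 230 345 5123
5123 230 370 5123
5123 230 455 5123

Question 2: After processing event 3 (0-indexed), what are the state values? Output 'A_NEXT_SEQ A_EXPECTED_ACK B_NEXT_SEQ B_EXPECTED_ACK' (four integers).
After event 0: A_seq=5000 A_ack=230 B_seq=230 B_ack=5000
After event 1: A_seq=5123 A_ack=230 B_seq=230 B_ack=5123
After event 2: A_seq=5123 A_ack=230 B_seq=345 B_ack=5123
After event 3: A_seq=5123 A_ack=230 B_seq=370 B_ack=5123

5123 230 370 5123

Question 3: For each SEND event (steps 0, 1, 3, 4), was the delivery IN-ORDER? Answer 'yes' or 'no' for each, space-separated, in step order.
Step 0: SEND seq=200 -> in-order
Step 1: SEND seq=5000 -> in-order
Step 3: SEND seq=345 -> out-of-order
Step 4: SEND seq=370 -> out-of-order

Answer: yes yes no no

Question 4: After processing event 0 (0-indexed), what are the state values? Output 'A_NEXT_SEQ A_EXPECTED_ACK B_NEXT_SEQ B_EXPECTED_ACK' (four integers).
After event 0: A_seq=5000 A_ack=230 B_seq=230 B_ack=5000

5000 230 230 5000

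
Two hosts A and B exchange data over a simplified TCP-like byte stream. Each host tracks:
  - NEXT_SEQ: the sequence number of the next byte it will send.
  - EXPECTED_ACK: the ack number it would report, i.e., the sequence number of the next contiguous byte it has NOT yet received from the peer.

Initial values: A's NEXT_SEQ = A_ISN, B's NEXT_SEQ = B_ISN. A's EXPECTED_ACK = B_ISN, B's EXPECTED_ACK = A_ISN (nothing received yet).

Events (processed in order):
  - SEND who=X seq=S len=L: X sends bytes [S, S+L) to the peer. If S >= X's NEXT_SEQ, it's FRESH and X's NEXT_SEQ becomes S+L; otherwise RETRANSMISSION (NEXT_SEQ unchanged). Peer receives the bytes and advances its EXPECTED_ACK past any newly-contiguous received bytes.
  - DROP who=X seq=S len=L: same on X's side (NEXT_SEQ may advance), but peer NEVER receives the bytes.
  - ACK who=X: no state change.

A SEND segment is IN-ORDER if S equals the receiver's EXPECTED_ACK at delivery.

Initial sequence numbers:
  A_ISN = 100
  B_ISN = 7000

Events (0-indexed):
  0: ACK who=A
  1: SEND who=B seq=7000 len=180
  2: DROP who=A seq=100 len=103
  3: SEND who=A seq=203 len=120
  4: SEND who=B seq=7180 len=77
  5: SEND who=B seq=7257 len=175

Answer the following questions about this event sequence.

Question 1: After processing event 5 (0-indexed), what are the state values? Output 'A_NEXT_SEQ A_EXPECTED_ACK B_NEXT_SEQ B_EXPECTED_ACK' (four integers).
After event 0: A_seq=100 A_ack=7000 B_seq=7000 B_ack=100
After event 1: A_seq=100 A_ack=7180 B_seq=7180 B_ack=100
After event 2: A_seq=203 A_ack=7180 B_seq=7180 B_ack=100
After event 3: A_seq=323 A_ack=7180 B_seq=7180 B_ack=100
After event 4: A_seq=323 A_ack=7257 B_seq=7257 B_ack=100
After event 5: A_seq=323 A_ack=7432 B_seq=7432 B_ack=100

323 7432 7432 100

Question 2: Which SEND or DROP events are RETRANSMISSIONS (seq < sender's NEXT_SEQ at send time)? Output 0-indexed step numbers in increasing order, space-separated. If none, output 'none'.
Step 1: SEND seq=7000 -> fresh
Step 2: DROP seq=100 -> fresh
Step 3: SEND seq=203 -> fresh
Step 4: SEND seq=7180 -> fresh
Step 5: SEND seq=7257 -> fresh

Answer: none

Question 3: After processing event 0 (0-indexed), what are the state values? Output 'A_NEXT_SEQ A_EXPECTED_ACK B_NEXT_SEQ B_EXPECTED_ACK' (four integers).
After event 0: A_seq=100 A_ack=7000 B_seq=7000 B_ack=100

100 7000 7000 100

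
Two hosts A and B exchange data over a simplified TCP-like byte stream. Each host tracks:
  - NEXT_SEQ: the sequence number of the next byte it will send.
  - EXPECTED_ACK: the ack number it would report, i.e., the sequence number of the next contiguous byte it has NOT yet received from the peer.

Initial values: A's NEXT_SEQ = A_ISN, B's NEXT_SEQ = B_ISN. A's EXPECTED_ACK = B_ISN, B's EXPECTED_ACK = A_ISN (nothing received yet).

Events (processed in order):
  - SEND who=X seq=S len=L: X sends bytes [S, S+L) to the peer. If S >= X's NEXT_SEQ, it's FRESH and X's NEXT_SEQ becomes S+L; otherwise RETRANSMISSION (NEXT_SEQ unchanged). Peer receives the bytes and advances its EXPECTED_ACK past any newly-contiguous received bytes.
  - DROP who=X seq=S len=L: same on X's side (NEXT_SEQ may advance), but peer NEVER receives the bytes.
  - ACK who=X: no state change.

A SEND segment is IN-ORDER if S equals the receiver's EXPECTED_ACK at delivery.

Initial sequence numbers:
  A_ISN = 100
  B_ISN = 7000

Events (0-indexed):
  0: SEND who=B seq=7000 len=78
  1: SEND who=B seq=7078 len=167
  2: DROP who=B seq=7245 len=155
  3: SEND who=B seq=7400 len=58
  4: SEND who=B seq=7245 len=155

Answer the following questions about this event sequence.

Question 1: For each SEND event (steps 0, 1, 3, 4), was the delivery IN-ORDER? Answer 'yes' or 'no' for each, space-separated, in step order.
Answer: yes yes no yes

Derivation:
Step 0: SEND seq=7000 -> in-order
Step 1: SEND seq=7078 -> in-order
Step 3: SEND seq=7400 -> out-of-order
Step 4: SEND seq=7245 -> in-order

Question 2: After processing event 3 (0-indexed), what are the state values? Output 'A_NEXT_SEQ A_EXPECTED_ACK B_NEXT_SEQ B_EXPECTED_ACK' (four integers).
After event 0: A_seq=100 A_ack=7078 B_seq=7078 B_ack=100
After event 1: A_seq=100 A_ack=7245 B_seq=7245 B_ack=100
After event 2: A_seq=100 A_ack=7245 B_seq=7400 B_ack=100
After event 3: A_seq=100 A_ack=7245 B_seq=7458 B_ack=100

100 7245 7458 100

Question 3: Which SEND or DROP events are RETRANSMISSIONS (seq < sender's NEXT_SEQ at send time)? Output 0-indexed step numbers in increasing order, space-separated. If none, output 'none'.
Step 0: SEND seq=7000 -> fresh
Step 1: SEND seq=7078 -> fresh
Step 2: DROP seq=7245 -> fresh
Step 3: SEND seq=7400 -> fresh
Step 4: SEND seq=7245 -> retransmit

Answer: 4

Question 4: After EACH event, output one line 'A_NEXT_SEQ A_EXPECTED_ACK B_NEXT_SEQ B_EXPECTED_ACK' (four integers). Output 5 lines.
100 7078 7078 100
100 7245 7245 100
100 7245 7400 100
100 7245 7458 100
100 7458 7458 100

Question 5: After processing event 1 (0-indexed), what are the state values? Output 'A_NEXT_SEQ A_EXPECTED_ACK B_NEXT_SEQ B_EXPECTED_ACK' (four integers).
After event 0: A_seq=100 A_ack=7078 B_seq=7078 B_ack=100
After event 1: A_seq=100 A_ack=7245 B_seq=7245 B_ack=100

100 7245 7245 100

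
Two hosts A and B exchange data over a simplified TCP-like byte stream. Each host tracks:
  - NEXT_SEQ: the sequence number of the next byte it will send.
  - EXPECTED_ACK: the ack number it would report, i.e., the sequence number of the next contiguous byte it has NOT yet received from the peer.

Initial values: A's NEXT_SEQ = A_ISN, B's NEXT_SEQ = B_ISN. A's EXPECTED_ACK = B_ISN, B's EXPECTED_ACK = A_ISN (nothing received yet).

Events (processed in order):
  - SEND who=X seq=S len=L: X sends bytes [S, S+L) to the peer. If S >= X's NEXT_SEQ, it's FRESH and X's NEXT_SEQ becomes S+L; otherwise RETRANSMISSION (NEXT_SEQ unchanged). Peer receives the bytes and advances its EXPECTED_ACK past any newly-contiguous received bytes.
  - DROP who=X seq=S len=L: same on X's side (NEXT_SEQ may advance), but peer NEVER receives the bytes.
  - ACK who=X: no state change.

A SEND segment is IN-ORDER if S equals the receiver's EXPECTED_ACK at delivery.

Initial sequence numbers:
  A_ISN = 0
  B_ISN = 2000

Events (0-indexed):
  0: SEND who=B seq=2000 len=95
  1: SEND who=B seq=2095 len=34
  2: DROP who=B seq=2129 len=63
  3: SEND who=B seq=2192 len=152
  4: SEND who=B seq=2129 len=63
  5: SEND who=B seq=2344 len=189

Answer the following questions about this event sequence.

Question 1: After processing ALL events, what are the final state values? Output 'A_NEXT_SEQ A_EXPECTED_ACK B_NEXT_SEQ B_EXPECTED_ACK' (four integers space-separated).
After event 0: A_seq=0 A_ack=2095 B_seq=2095 B_ack=0
After event 1: A_seq=0 A_ack=2129 B_seq=2129 B_ack=0
After event 2: A_seq=0 A_ack=2129 B_seq=2192 B_ack=0
After event 3: A_seq=0 A_ack=2129 B_seq=2344 B_ack=0
After event 4: A_seq=0 A_ack=2344 B_seq=2344 B_ack=0
After event 5: A_seq=0 A_ack=2533 B_seq=2533 B_ack=0

Answer: 0 2533 2533 0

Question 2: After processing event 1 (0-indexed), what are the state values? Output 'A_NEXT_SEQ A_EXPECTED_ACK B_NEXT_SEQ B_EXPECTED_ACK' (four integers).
After event 0: A_seq=0 A_ack=2095 B_seq=2095 B_ack=0
After event 1: A_seq=0 A_ack=2129 B_seq=2129 B_ack=0

0 2129 2129 0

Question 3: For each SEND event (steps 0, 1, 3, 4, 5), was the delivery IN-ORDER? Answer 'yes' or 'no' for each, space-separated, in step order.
Answer: yes yes no yes yes

Derivation:
Step 0: SEND seq=2000 -> in-order
Step 1: SEND seq=2095 -> in-order
Step 3: SEND seq=2192 -> out-of-order
Step 4: SEND seq=2129 -> in-order
Step 5: SEND seq=2344 -> in-order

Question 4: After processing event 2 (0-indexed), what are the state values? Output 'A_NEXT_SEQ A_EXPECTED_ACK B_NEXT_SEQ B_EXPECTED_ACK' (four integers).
After event 0: A_seq=0 A_ack=2095 B_seq=2095 B_ack=0
After event 1: A_seq=0 A_ack=2129 B_seq=2129 B_ack=0
After event 2: A_seq=0 A_ack=2129 B_seq=2192 B_ack=0

0 2129 2192 0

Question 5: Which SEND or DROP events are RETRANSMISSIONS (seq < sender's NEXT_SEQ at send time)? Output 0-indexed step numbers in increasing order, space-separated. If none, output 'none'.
Step 0: SEND seq=2000 -> fresh
Step 1: SEND seq=2095 -> fresh
Step 2: DROP seq=2129 -> fresh
Step 3: SEND seq=2192 -> fresh
Step 4: SEND seq=2129 -> retransmit
Step 5: SEND seq=2344 -> fresh

Answer: 4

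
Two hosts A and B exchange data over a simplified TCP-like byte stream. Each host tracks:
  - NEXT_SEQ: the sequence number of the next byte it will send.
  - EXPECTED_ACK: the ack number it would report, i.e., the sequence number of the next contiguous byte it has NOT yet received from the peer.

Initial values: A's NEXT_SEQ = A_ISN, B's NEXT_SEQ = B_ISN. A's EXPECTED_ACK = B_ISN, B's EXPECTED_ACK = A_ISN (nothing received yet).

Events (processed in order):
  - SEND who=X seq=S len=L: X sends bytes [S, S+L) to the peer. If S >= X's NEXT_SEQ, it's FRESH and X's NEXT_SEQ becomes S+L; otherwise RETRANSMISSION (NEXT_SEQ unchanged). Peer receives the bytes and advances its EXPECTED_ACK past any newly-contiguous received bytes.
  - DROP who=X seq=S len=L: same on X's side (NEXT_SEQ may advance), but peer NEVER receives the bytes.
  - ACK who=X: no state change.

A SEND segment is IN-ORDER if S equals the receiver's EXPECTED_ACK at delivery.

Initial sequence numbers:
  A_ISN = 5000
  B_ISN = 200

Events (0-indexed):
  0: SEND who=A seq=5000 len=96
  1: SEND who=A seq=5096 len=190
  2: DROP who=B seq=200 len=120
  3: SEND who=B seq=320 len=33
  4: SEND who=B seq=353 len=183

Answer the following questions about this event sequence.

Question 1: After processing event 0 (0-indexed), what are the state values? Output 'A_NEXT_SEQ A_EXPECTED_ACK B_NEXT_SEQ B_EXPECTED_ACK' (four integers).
After event 0: A_seq=5096 A_ack=200 B_seq=200 B_ack=5096

5096 200 200 5096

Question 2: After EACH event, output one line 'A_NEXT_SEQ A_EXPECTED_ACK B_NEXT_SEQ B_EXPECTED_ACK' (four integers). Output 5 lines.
5096 200 200 5096
5286 200 200 5286
5286 200 320 5286
5286 200 353 5286
5286 200 536 5286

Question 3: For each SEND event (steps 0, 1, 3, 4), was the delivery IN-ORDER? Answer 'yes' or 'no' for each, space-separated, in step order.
Answer: yes yes no no

Derivation:
Step 0: SEND seq=5000 -> in-order
Step 1: SEND seq=5096 -> in-order
Step 3: SEND seq=320 -> out-of-order
Step 4: SEND seq=353 -> out-of-order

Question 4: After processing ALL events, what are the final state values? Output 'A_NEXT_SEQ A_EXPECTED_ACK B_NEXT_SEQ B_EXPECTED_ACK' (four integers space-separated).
Answer: 5286 200 536 5286

Derivation:
After event 0: A_seq=5096 A_ack=200 B_seq=200 B_ack=5096
After event 1: A_seq=5286 A_ack=200 B_seq=200 B_ack=5286
After event 2: A_seq=5286 A_ack=200 B_seq=320 B_ack=5286
After event 3: A_seq=5286 A_ack=200 B_seq=353 B_ack=5286
After event 4: A_seq=5286 A_ack=200 B_seq=536 B_ack=5286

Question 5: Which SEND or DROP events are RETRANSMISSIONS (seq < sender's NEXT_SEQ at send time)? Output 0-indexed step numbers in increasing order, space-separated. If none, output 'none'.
Answer: none

Derivation:
Step 0: SEND seq=5000 -> fresh
Step 1: SEND seq=5096 -> fresh
Step 2: DROP seq=200 -> fresh
Step 3: SEND seq=320 -> fresh
Step 4: SEND seq=353 -> fresh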